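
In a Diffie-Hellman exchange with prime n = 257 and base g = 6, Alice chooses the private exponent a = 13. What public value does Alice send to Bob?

19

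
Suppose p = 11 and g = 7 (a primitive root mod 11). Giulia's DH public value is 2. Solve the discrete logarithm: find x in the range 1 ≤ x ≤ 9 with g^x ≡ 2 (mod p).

3

Try successive powers of 7 modulo 11:
7^1 ≡ 7
7^2 ≡ 5
7^3 ≡ 2
Found: x = 3.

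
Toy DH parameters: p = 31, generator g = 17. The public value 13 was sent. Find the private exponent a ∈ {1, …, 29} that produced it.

23

Try successive powers of 17 modulo 31:
17^1 ≡ 17
17^2 ≡ 10
17^3 ≡ 15
17^4 ≡ 7
17^5 ≡ 26
17^6 ≡ 8
17^7 ≡ 12
17^8 ≡ 18
17^9 ≡ 27
17^10 ≡ 25
17^11 ≡ 22
17^12 ≡ 2
17^13 ≡ 3
17^14 ≡ 20
17^15 ≡ 30
17^16 ≡ 14
17^17 ≡ 21
17^18 ≡ 16
17^19 ≡ 24
17^20 ≡ 5
17^21 ≡ 23
17^22 ≡ 19
17^23 ≡ 13
Found: a = 23.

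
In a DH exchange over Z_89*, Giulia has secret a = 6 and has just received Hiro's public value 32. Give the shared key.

78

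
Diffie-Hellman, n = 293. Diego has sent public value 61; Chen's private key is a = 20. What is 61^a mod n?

287

Shared key K = 61^20 mod 293.
61^1 ≡ 61 (mod 293)
61^2 = (61^1)^2 ≡ 61^2 = 3721 ≡ 205 (mod 293)
61^4 = (61^2)^2 ≡ 205^2 = 42025 ≡ 126 (mod 293)
61^8 = (61^4)^2 ≡ 126^2 = 15876 ≡ 54 (mod 293)
61^16 = (61^8)^2 ≡ 54^2 = 2916 ≡ 279 (mod 293)
61^20 = 61^16 · 61^4 ≡ 279 · 126 ≡ 287 (mod 293).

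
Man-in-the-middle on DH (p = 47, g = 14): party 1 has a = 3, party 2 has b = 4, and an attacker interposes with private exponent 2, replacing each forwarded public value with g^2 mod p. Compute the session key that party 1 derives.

Party 1 receives an attacker's public value M = 14^2 mod 47 instead of the honest one.
14^1 ≡ 14 (mod 47)
14^2 = (14^1)^2 ≡ 14^2 = 196 ≡ 8 (mod 47)
So M = 8. Party 1 computes K = M^3 mod 47.
8^1 ≡ 8 (mod 47)
8^2 = (8^1)^2 ≡ 8^2 = 64 ≡ 17 (mod 47)
8^3 = 8^2 · 8^1 ≡ 17 · 8 ≡ 42 (mod 47).

42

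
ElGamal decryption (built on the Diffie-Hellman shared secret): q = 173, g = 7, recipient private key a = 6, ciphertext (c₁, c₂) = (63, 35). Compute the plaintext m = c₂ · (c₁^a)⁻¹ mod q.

Shared mask s = c₁^a mod q = 63^6 mod 173.
63^1 ≡ 63 (mod 173)
63^2 = (63^1)^2 ≡ 63^2 = 3969 ≡ 163 (mod 173)
63^4 = (63^2)^2 ≡ 163^2 = 26569 ≡ 100 (mod 173)
63^6 = 63^4 · 63^2 ≡ 100 · 163 ≡ 38 (mod 173).
So s = 38; s⁻¹ ≡ 41 (mod 173).
m = c₂ · s⁻¹ mod 173 = 35 · 41 mod 173 = 51.

51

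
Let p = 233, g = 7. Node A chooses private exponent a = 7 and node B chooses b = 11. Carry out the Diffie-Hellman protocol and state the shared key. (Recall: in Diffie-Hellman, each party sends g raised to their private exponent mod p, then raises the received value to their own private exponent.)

13

Node A sends A = g^a mod p = 7^7 mod 233.
7^1 ≡ 7 (mod 233)
7^2 = (7^1)^2 ≡ 7^2 = 49 ≡ 49 (mod 233)
7^4 = (7^2)^2 ≡ 49^2 = 2401 ≡ 71 (mod 233)
7^7 = 7^4 · 7^2 · 7^1 ≡ 71 · 49 · 7 ≡ 121 (mod 233).
So A = 121. Node B then computes K = A^b mod p = 121^11 mod 233.
121^1 ≡ 121 (mod 233)
121^2 = (121^1)^2 ≡ 121^2 = 14641 ≡ 195 (mod 233)
121^4 = (121^2)^2 ≡ 195^2 = 38025 ≡ 46 (mod 233)
121^8 = (121^4)^2 ≡ 46^2 = 2116 ≡ 19 (mod 233)
121^11 = 121^8 · 121^2 · 121^1 ≡ 19 · 195 · 121 ≡ 13 (mod 233).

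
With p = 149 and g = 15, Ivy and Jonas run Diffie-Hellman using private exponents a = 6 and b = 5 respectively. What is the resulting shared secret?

20

Jonas sends B = g^b mod p = 15^5 mod 149.
15^1 ≡ 15 (mod 149)
15^2 = (15^1)^2 ≡ 15^2 = 225 ≡ 76 (mod 149)
15^4 = (15^2)^2 ≡ 76^2 = 5776 ≡ 114 (mod 149)
15^5 = 15^4 · 15^1 ≡ 114 · 15 ≡ 71 (mod 149).
So B = 71. Ivy then computes K = B^a mod p = 71^6 mod 149.
71^1 ≡ 71 (mod 149)
71^2 = (71^1)^2 ≡ 71^2 = 5041 ≡ 124 (mod 149)
71^4 = (71^2)^2 ≡ 124^2 = 15376 ≡ 29 (mod 149)
71^6 = 71^4 · 71^2 ≡ 29 · 124 ≡ 20 (mod 149).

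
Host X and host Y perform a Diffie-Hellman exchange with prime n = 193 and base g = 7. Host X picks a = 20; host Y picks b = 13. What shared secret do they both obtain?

109

Host Y sends B = g^b mod n = 7^13 mod 193.
7^1 ≡ 7 (mod 193)
7^2 = (7^1)^2 ≡ 7^2 = 49 ≡ 49 (mod 193)
7^4 = (7^2)^2 ≡ 49^2 = 2401 ≡ 85 (mod 193)
7^8 = (7^4)^2 ≡ 85^2 = 7225 ≡ 84 (mod 193)
7^13 = 7^8 · 7^4 · 7^1 ≡ 84 · 85 · 7 ≡ 186 (mod 193).
So B = 186. Host X then computes K = B^a mod n = 186^20 mod 193.
186^1 ≡ 186 (mod 193)
186^2 = (186^1)^2 ≡ 186^2 = 34596 ≡ 49 (mod 193)
186^4 = (186^2)^2 ≡ 49^2 = 2401 ≡ 85 (mod 193)
186^8 = (186^4)^2 ≡ 85^2 = 7225 ≡ 84 (mod 193)
186^16 = (186^8)^2 ≡ 84^2 = 7056 ≡ 108 (mod 193)
186^20 = 186^16 · 186^4 ≡ 108 · 85 ≡ 109 (mod 193).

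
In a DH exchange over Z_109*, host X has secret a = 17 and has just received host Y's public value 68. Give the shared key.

8

Shared key K = 68^17 mod 109.
68^1 ≡ 68 (mod 109)
68^2 = (68^1)^2 ≡ 68^2 = 4624 ≡ 46 (mod 109)
68^4 = (68^2)^2 ≡ 46^2 = 2116 ≡ 45 (mod 109)
68^8 = (68^4)^2 ≡ 45^2 = 2025 ≡ 63 (mod 109)
68^16 = (68^8)^2 ≡ 63^2 = 3969 ≡ 45 (mod 109)
68^17 = 68^16 · 68^1 ≡ 45 · 68 ≡ 8 (mod 109).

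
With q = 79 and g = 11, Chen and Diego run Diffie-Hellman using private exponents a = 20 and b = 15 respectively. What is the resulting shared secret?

Diego sends B = g^b mod q = 11^15 mod 79.
11^1 ≡ 11 (mod 79)
11^2 = (11^1)^2 ≡ 11^2 = 121 ≡ 42 (mod 79)
11^4 = (11^2)^2 ≡ 42^2 = 1764 ≡ 26 (mod 79)
11^8 = (11^4)^2 ≡ 26^2 = 676 ≡ 44 (mod 79)
11^15 = 11^8 · 11^4 · 11^2 · 11^1 ≡ 44 · 26 · 42 · 11 ≡ 18 (mod 79).
So B = 18. Chen then computes K = B^a mod q = 18^20 mod 79.
18^1 ≡ 18 (mod 79)
18^2 = (18^1)^2 ≡ 18^2 = 324 ≡ 8 (mod 79)
18^4 = (18^2)^2 ≡ 8^2 = 64 ≡ 64 (mod 79)
18^8 = (18^4)^2 ≡ 64^2 = 4096 ≡ 67 (mod 79)
18^16 = (18^8)^2 ≡ 67^2 = 4489 ≡ 65 (mod 79)
18^20 = 18^16 · 18^4 ≡ 65 · 64 ≡ 52 (mod 79).

52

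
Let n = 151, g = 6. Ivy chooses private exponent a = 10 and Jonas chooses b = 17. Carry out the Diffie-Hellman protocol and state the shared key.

Jonas sends B = g^b mod n = 6^17 mod 151.
6^1 ≡ 6 (mod 151)
6^2 = (6^1)^2 ≡ 6^2 = 36 ≡ 36 (mod 151)
6^4 = (6^2)^2 ≡ 36^2 = 1296 ≡ 88 (mod 151)
6^8 = (6^4)^2 ≡ 88^2 = 7744 ≡ 43 (mod 151)
6^16 = (6^8)^2 ≡ 43^2 = 1849 ≡ 37 (mod 151)
6^17 = 6^16 · 6^1 ≡ 37 · 6 ≡ 71 (mod 151).
So B = 71. Ivy then computes K = B^a mod n = 71^10 mod 151.
71^1 ≡ 71 (mod 151)
71^2 = (71^1)^2 ≡ 71^2 = 5041 ≡ 58 (mod 151)
71^4 = (71^2)^2 ≡ 58^2 = 3364 ≡ 42 (mod 151)
71^8 = (71^4)^2 ≡ 42^2 = 1764 ≡ 103 (mod 151)
71^10 = 71^8 · 71^2 ≡ 103 · 58 ≡ 85 (mod 151).

85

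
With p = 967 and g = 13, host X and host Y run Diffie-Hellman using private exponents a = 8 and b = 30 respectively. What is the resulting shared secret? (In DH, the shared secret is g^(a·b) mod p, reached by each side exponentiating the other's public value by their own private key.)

877

Host Y sends B = g^b mod p = 13^30 mod 967.
13^1 ≡ 13 (mod 967)
13^2 = (13^1)^2 ≡ 13^2 = 169 ≡ 169 (mod 967)
13^4 = (13^2)^2 ≡ 169^2 = 28561 ≡ 518 (mod 967)
13^8 = (13^4)^2 ≡ 518^2 = 268324 ≡ 465 (mod 967)
13^16 = (13^8)^2 ≡ 465^2 = 216225 ≡ 584 (mod 967)
13^30 = 13^16 · 13^8 · 13^4 · 13^2 ≡ 584 · 465 · 518 · 169 ≡ 559 (mod 967).
So B = 559. Host X then computes K = B^a mod p = 559^8 mod 967.
559^1 ≡ 559 (mod 967)
559^2 = (559^1)^2 ≡ 559^2 = 312481 ≡ 140 (mod 967)
559^4 = (559^2)^2 ≡ 140^2 = 19600 ≡ 260 (mod 967)
559^8 = (559^4)^2 ≡ 260^2 = 67600 ≡ 877 (mod 967)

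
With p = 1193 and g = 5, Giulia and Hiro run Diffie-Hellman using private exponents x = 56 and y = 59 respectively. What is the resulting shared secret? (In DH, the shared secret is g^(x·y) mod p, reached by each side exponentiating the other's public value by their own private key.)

162

Giulia sends A = g^x mod p = 5^56 mod 1193.
5^1 ≡ 5 (mod 1193)
5^2 = (5^1)^2 ≡ 5^2 = 25 ≡ 25 (mod 1193)
5^4 = (5^2)^2 ≡ 25^2 = 625 ≡ 625 (mod 1193)
5^8 = (5^4)^2 ≡ 625^2 = 390625 ≡ 514 (mod 1193)
5^16 = (5^8)^2 ≡ 514^2 = 264196 ≡ 543 (mod 1193)
5^32 = (5^16)^2 ≡ 543^2 = 294849 ≡ 178 (mod 1193)
5^56 = 5^32 · 5^16 · 5^8 ≡ 178 · 543 · 514 ≡ 57 (mod 1193).
So A = 57. Hiro then computes K = A^y mod p = 57^59 mod 1193.
57^1 ≡ 57 (mod 1193)
57^2 = (57^1)^2 ≡ 57^2 = 3249 ≡ 863 (mod 1193)
57^4 = (57^2)^2 ≡ 863^2 = 744769 ≡ 337 (mod 1193)
57^8 = (57^4)^2 ≡ 337^2 = 113569 ≡ 234 (mod 1193)
57^16 = (57^8)^2 ≡ 234^2 = 54756 ≡ 1071 (mod 1193)
57^32 = (57^16)^2 ≡ 1071^2 = 1147041 ≡ 568 (mod 1193)
57^59 = 57^32 · 57^16 · 57^8 · 57^2 · 57^1 ≡ 568 · 1071 · 234 · 863 · 57 ≡ 162 (mod 1193).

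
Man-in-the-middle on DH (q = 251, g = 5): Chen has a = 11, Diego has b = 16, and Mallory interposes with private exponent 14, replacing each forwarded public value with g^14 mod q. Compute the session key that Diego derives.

Diego receives Mallory's public value M = 5^14 mod 251 instead of the honest one.
5^1 ≡ 5 (mod 251)
5^2 = (5^1)^2 ≡ 5^2 = 25 ≡ 25 (mod 251)
5^4 = (5^2)^2 ≡ 25^2 = 625 ≡ 123 (mod 251)
5^8 = (5^4)^2 ≡ 123^2 = 15129 ≡ 69 (mod 251)
5^14 = 5^8 · 5^4 · 5^2 ≡ 69 · 123 · 25 ≡ 80 (mod 251).
So M = 80. Diego computes K = M^16 mod 251.
80^1 ≡ 80 (mod 251)
80^2 = (80^1)^2 ≡ 80^2 = 6400 ≡ 125 (mod 251)
80^4 = (80^2)^2 ≡ 125^2 = 15625 ≡ 63 (mod 251)
80^8 = (80^4)^2 ≡ 63^2 = 3969 ≡ 204 (mod 251)
80^16 = (80^8)^2 ≡ 204^2 = 41616 ≡ 201 (mod 251)

201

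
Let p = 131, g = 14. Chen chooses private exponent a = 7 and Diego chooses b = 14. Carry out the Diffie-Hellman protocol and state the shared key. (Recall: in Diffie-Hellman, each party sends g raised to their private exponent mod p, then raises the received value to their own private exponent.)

Diego sends B = g^b mod p = 14^14 mod 131.
14^1 ≡ 14 (mod 131)
14^2 = (14^1)^2 ≡ 14^2 = 196 ≡ 65 (mod 131)
14^4 = (14^2)^2 ≡ 65^2 = 4225 ≡ 33 (mod 131)
14^8 = (14^4)^2 ≡ 33^2 = 1089 ≡ 41 (mod 131)
14^14 = 14^8 · 14^4 · 14^2 ≡ 41 · 33 · 65 ≡ 44 (mod 131).
So B = 44. Chen then computes K = B^a mod p = 44^7 mod 131.
44^1 ≡ 44 (mod 131)
44^2 = (44^1)^2 ≡ 44^2 = 1936 ≡ 102 (mod 131)
44^4 = (44^2)^2 ≡ 102^2 = 10404 ≡ 55 (mod 131)
44^7 = 44^4 · 44^2 · 44^1 ≡ 55 · 102 · 44 ≡ 36 (mod 131).

36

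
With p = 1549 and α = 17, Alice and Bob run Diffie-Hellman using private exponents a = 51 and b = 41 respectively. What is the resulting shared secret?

1054

Alice sends A = α^a mod p = 17^51 mod 1549.
17^1 ≡ 17 (mod 1549)
17^2 = (17^1)^2 ≡ 17^2 = 289 ≡ 289 (mod 1549)
17^4 = (17^2)^2 ≡ 289^2 = 83521 ≡ 1424 (mod 1549)
17^8 = (17^4)^2 ≡ 1424^2 = 2027776 ≡ 135 (mod 1549)
17^16 = (17^8)^2 ≡ 135^2 = 18225 ≡ 1186 (mod 1549)
17^32 = (17^16)^2 ≡ 1186^2 = 1406596 ≡ 104 (mod 1549)
17^51 = 17^32 · 17^16 · 17^2 · 17^1 ≡ 104 · 1186 · 289 · 17 ≡ 135 (mod 1549).
So A = 135. Bob then computes K = A^b mod p = 135^41 mod 1549.
135^1 ≡ 135 (mod 1549)
135^2 = (135^1)^2 ≡ 135^2 = 18225 ≡ 1186 (mod 1549)
135^4 = (135^2)^2 ≡ 1186^2 = 1406596 ≡ 104 (mod 1549)
135^8 = (135^4)^2 ≡ 104^2 = 10816 ≡ 1522 (mod 1549)
135^16 = (135^8)^2 ≡ 1522^2 = 2316484 ≡ 729 (mod 1549)
135^32 = (135^16)^2 ≡ 729^2 = 531441 ≡ 134 (mod 1549)
135^41 = 135^32 · 135^8 · 135^1 ≡ 134 · 1522 · 135 ≡ 1054 (mod 1549).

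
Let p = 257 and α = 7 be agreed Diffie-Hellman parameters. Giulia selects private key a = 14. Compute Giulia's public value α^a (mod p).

118

Public value = 7^14 (mod 257).
7^1 ≡ 7 (mod 257)
7^2 = (7^1)^2 ≡ 7^2 = 49 ≡ 49 (mod 257)
7^4 = (7^2)^2 ≡ 49^2 = 2401 ≡ 88 (mod 257)
7^8 = (7^4)^2 ≡ 88^2 = 7744 ≡ 34 (mod 257)
7^14 = 7^8 · 7^4 · 7^2 ≡ 34 · 88 · 49 ≡ 118 (mod 257).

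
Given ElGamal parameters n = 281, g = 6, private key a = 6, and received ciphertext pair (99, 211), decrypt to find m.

201

Shared mask s = c₁^a mod n = 99^6 mod 281.
99^1 ≡ 99 (mod 281)
99^2 = (99^1)^2 ≡ 99^2 = 9801 ≡ 247 (mod 281)
99^4 = (99^2)^2 ≡ 247^2 = 61009 ≡ 32 (mod 281)
99^6 = 99^4 · 99^2 ≡ 32 · 247 ≡ 36 (mod 281).
So s = 36; s⁻¹ ≡ 242 (mod 281).
m = c₂ · s⁻¹ mod 281 = 211 · 242 mod 281 = 201.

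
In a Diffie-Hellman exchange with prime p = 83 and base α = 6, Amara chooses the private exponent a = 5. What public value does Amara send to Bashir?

57

Public value = 6^{5} \pmod{83}.
6^1 ≡ 6 (mod 83)
6^2 = (6^1)^2 ≡ 6^2 = 36 ≡ 36 (mod 83)
6^4 = (6^2)^2 ≡ 36^2 = 1296 ≡ 51 (mod 83)
6^5 = 6^4 · 6^1 ≡ 51 · 6 ≡ 57 (mod 83).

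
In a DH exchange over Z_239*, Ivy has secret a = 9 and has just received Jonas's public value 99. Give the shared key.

150

Shared key K = 99^9 mod 239.
99^1 ≡ 99 (mod 239)
99^2 = (99^1)^2 ≡ 99^2 = 9801 ≡ 2 (mod 239)
99^4 = (99^2)^2 ≡ 2^2 = 4 ≡ 4 (mod 239)
99^8 = (99^4)^2 ≡ 4^2 = 16 ≡ 16 (mod 239)
99^9 = 99^8 · 99^1 ≡ 16 · 99 ≡ 150 (mod 239).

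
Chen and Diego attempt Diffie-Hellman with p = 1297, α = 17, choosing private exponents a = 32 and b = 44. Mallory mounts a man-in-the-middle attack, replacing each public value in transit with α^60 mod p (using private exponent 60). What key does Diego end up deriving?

Diego receives Mallory's public value M = 17^60 mod 1297 instead of the honest one.
17^1 ≡ 17 (mod 1297)
17^2 = (17^1)^2 ≡ 17^2 = 289 ≡ 289 (mod 1297)
17^4 = (17^2)^2 ≡ 289^2 = 83521 ≡ 513 (mod 1297)
17^8 = (17^4)^2 ≡ 513^2 = 263169 ≡ 1175 (mod 1297)
17^16 = (17^8)^2 ≡ 1175^2 = 1380625 ≡ 617 (mod 1297)
17^32 = (17^16)^2 ≡ 617^2 = 380689 ≡ 668 (mod 1297)
17^60 = 17^32 · 17^16 · 17^8 · 17^4 ≡ 668 · 617 · 1175 · 513 ≡ 1019 (mod 1297).
So M = 1019. Diego computes K = M^44 mod 1297.
1019^1 ≡ 1019 (mod 1297)
1019^2 = (1019^1)^2 ≡ 1019^2 = 1038361 ≡ 761 (mod 1297)
1019^4 = (1019^2)^2 ≡ 761^2 = 579121 ≡ 659 (mod 1297)
1019^8 = (1019^4)^2 ≡ 659^2 = 434281 ≡ 1083 (mod 1297)
1019^16 = (1019^8)^2 ≡ 1083^2 = 1172889 ≡ 401 (mod 1297)
1019^32 = (1019^16)^2 ≡ 401^2 = 160801 ≡ 1270 (mod 1297)
1019^44 = 1019^32 · 1019^8 · 1019^4 ≡ 1270 · 1083 · 659 ≡ 1007 (mod 1297).

1007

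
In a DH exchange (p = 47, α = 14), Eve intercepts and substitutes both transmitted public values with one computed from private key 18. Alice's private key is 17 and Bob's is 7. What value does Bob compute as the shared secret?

32

Bob receives Eve's public value M = 14^18 mod 47 instead of the honest one.
14^1 ≡ 14 (mod 47)
14^2 = (14^1)^2 ≡ 14^2 = 196 ≡ 8 (mod 47)
14^4 = (14^2)^2 ≡ 8^2 = 64 ≡ 17 (mod 47)
14^8 = (14^4)^2 ≡ 17^2 = 289 ≡ 7 (mod 47)
14^16 = (14^8)^2 ≡ 7^2 = 49 ≡ 2 (mod 47)
14^18 = 14^16 · 14^2 ≡ 2 · 8 ≡ 16 (mod 47).
So M = 16. Bob computes K = M^7 mod 47.
16^1 ≡ 16 (mod 47)
16^2 = (16^1)^2 ≡ 16^2 = 256 ≡ 21 (mod 47)
16^4 = (16^2)^2 ≡ 21^2 = 441 ≡ 18 (mod 47)
16^7 = 16^4 · 16^2 · 16^1 ≡ 18 · 21 · 16 ≡ 32 (mod 47).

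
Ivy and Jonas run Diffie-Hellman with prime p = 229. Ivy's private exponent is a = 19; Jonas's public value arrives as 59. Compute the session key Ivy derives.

211

Shared key K = 59^19 mod 229.
59^1 ≡ 59 (mod 229)
59^2 = (59^1)^2 ≡ 59^2 = 3481 ≡ 46 (mod 229)
59^4 = (59^2)^2 ≡ 46^2 = 2116 ≡ 55 (mod 229)
59^8 = (59^4)^2 ≡ 55^2 = 3025 ≡ 48 (mod 229)
59^16 = (59^8)^2 ≡ 48^2 = 2304 ≡ 14 (mod 229)
59^19 = 59^16 · 59^2 · 59^1 ≡ 14 · 46 · 59 ≡ 211 (mod 229).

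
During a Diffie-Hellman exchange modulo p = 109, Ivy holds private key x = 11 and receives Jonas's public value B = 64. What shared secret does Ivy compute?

46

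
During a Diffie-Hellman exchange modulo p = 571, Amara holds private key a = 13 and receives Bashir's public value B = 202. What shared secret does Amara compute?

Shared key K = 202^13 mod 571.
202^1 ≡ 202 (mod 571)
202^2 = (202^1)^2 ≡ 202^2 = 40804 ≡ 263 (mod 571)
202^4 = (202^2)^2 ≡ 263^2 = 69169 ≡ 78 (mod 571)
202^8 = (202^4)^2 ≡ 78^2 = 6084 ≡ 374 (mod 571)
202^13 = 202^8 · 202^4 · 202^1 ≡ 374 · 78 · 202 ≡ 24 (mod 571).

24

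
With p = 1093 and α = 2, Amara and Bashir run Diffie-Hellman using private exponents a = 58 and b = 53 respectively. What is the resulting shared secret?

576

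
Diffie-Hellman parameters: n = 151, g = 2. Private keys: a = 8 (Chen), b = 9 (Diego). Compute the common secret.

Chen sends A = g^a mod n = 2^8 mod 151.
2^1 ≡ 2 (mod 151)
2^2 = (2^1)^2 ≡ 2^2 = 4 ≡ 4 (mod 151)
2^4 = (2^2)^2 ≡ 4^2 = 16 ≡ 16 (mod 151)
2^8 = (2^4)^2 ≡ 16^2 = 256 ≡ 105 (mod 151)
So A = 105. Diego then computes K = A^b mod n = 105^9 mod 151.
105^1 ≡ 105 (mod 151)
105^2 = (105^1)^2 ≡ 105^2 = 11025 ≡ 2 (mod 151)
105^4 = (105^2)^2 ≡ 2^2 = 4 ≡ 4 (mod 151)
105^8 = (105^4)^2 ≡ 4^2 = 16 ≡ 16 (mod 151)
105^9 = 105^8 · 105^1 ≡ 16 · 105 ≡ 19 (mod 151).

19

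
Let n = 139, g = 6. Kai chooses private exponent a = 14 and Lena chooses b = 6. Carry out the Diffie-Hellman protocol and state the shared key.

44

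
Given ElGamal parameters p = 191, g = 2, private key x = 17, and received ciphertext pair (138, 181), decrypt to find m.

Shared mask s = c₁^x mod p = 138^17 mod 191.
138^1 ≡ 138 (mod 191)
138^2 = (138^1)^2 ≡ 138^2 = 19044 ≡ 135 (mod 191)
138^4 = (138^2)^2 ≡ 135^2 = 18225 ≡ 80 (mod 191)
138^8 = (138^4)^2 ≡ 80^2 = 6400 ≡ 97 (mod 191)
138^16 = (138^8)^2 ≡ 97^2 = 9409 ≡ 50 (mod 191)
138^17 = 138^16 · 138^1 ≡ 50 · 138 ≡ 24 (mod 191).
So s = 24; s⁻¹ ≡ 8 (mod 191).
m = c₂ · s⁻¹ mod 191 = 181 · 8 mod 191 = 111.

111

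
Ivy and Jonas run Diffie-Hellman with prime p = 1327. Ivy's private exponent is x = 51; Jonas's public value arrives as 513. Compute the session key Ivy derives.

Shared key K = 513^51 mod 1327.
513^1 ≡ 513 (mod 1327)
513^2 = (513^1)^2 ≡ 513^2 = 263169 ≡ 423 (mod 1327)
513^4 = (513^2)^2 ≡ 423^2 = 178929 ≡ 1111 (mod 1327)
513^8 = (513^4)^2 ≡ 1111^2 = 1234321 ≡ 211 (mod 1327)
513^16 = (513^8)^2 ≡ 211^2 = 44521 ≡ 730 (mod 1327)
513^32 = (513^16)^2 ≡ 730^2 = 532900 ≡ 773 (mod 1327)
513^51 = 513^32 · 513^16 · 513^2 · 513^1 ≡ 773 · 730 · 423 · 513 ≡ 915 (mod 1327).

915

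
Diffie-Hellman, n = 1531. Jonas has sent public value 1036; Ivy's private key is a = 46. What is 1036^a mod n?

664

Shared key K = 1036^46 mod 1531.
1036^1 ≡ 1036 (mod 1531)
1036^2 = (1036^1)^2 ≡ 1036^2 = 1073296 ≡ 65 (mod 1531)
1036^4 = (1036^2)^2 ≡ 65^2 = 4225 ≡ 1163 (mod 1531)
1036^8 = (1036^4)^2 ≡ 1163^2 = 1352569 ≡ 696 (mod 1531)
1036^16 = (1036^8)^2 ≡ 696^2 = 484416 ≡ 620 (mod 1531)
1036^32 = (1036^16)^2 ≡ 620^2 = 384400 ≡ 119 (mod 1531)
1036^46 = 1036^32 · 1036^8 · 1036^4 · 1036^2 ≡ 119 · 696 · 1163 · 65 ≡ 664 (mod 1531).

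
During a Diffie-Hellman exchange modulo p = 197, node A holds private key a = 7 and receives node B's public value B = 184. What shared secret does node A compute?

120

Shared key K = 184^7 mod 197.
184^1 ≡ 184 (mod 197)
184^2 = (184^1)^2 ≡ 184^2 = 33856 ≡ 169 (mod 197)
184^4 = (184^2)^2 ≡ 169^2 = 28561 ≡ 193 (mod 197)
184^7 = 184^4 · 184^2 · 184^1 ≡ 193 · 169 · 184 ≡ 120 (mod 197).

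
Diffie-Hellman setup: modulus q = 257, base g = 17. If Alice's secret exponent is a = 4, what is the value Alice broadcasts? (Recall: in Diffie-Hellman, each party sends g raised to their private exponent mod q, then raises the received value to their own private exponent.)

253

Public value = 17^4 mod 257.
17^1 ≡ 17 (mod 257)
17^2 = (17^1)^2 ≡ 17^2 = 289 ≡ 32 (mod 257)
17^4 = (17^2)^2 ≡ 32^2 = 1024 ≡ 253 (mod 257)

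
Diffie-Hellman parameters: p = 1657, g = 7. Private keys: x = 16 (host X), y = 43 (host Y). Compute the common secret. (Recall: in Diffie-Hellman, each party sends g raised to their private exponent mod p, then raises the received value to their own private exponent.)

Host X sends A = g^x mod p = 7^16 mod 1657.
7^1 ≡ 7 (mod 1657)
7^2 = (7^1)^2 ≡ 7^2 = 49 ≡ 49 (mod 1657)
7^4 = (7^2)^2 ≡ 49^2 = 2401 ≡ 744 (mod 1657)
7^8 = (7^4)^2 ≡ 744^2 = 553536 ≡ 98 (mod 1657)
7^16 = (7^8)^2 ≡ 98^2 = 9604 ≡ 1319 (mod 1657)
So A = 1319. Host Y then computes K = A^y mod p = 1319^43 mod 1657.
1319^1 ≡ 1319 (mod 1657)
1319^2 = (1319^1)^2 ≡ 1319^2 = 1739761 ≡ 1568 (mod 1657)
1319^4 = (1319^2)^2 ≡ 1568^2 = 2458624 ≡ 1293 (mod 1657)
1319^8 = (1319^4)^2 ≡ 1293^2 = 1671849 ≡ 1593 (mod 1657)
1319^16 = (1319^8)^2 ≡ 1593^2 = 2537649 ≡ 782 (mod 1657)
1319^32 = (1319^16)^2 ≡ 782^2 = 611524 ≡ 91 (mod 1657)
1319^43 = 1319^32 · 1319^8 · 1319^2 · 1319^1 ≡ 91 · 1593 · 1568 · 1319 ≡ 356 (mod 1657).

356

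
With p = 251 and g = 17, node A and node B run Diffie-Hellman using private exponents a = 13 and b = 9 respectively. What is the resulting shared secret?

Node B sends B = g^b mod p = 17^9 mod 251.
17^1 ≡ 17 (mod 251)
17^2 = (17^1)^2 ≡ 17^2 = 289 ≡ 38 (mod 251)
17^4 = (17^2)^2 ≡ 38^2 = 1444 ≡ 189 (mod 251)
17^8 = (17^4)^2 ≡ 189^2 = 35721 ≡ 79 (mod 251)
17^9 = 17^8 · 17^1 ≡ 79 · 17 ≡ 88 (mod 251).
So B = 88. Node A then computes K = B^a mod p = 88^13 mod 251.
88^1 ≡ 88 (mod 251)
88^2 = (88^1)^2 ≡ 88^2 = 7744 ≡ 214 (mod 251)
88^4 = (88^2)^2 ≡ 214^2 = 45796 ≡ 114 (mod 251)
88^8 = (88^4)^2 ≡ 114^2 = 12996 ≡ 195 (mod 251)
88^13 = 88^8 · 88^4 · 88^1 ≡ 195 · 114 · 88 ≡ 197 (mod 251).

197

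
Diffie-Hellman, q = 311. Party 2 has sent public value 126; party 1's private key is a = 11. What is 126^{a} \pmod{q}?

Shared key K = 126^11 mod 311.
126^1 ≡ 126 (mod 311)
126^2 = (126^1)^2 ≡ 126^2 = 15876 ≡ 15 (mod 311)
126^4 = (126^2)^2 ≡ 15^2 = 225 ≡ 225 (mod 311)
126^8 = (126^4)^2 ≡ 225^2 = 50625 ≡ 243 (mod 311)
126^11 = 126^8 · 126^2 · 126^1 ≡ 243 · 15 · 126 ≡ 234 (mod 311).

234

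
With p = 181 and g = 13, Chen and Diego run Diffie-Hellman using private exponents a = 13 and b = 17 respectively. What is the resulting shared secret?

Diego sends B = g^b mod p = 13^17 mod 181.
13^1 ≡ 13 (mod 181)
13^2 = (13^1)^2 ≡ 13^2 = 169 ≡ 169 (mod 181)
13^4 = (13^2)^2 ≡ 169^2 = 28561 ≡ 144 (mod 181)
13^8 = (13^4)^2 ≡ 144^2 = 20736 ≡ 102 (mod 181)
13^16 = (13^8)^2 ≡ 102^2 = 10404 ≡ 87 (mod 181)
13^17 = 13^16 · 13^1 ≡ 87 · 13 ≡ 45 (mod 181).
So B = 45. Chen then computes K = B^a mod p = 45^13 mod 181.
45^1 ≡ 45 (mod 181)
45^2 = (45^1)^2 ≡ 45^2 = 2025 ≡ 34 (mod 181)
45^4 = (45^2)^2 ≡ 34^2 = 1156 ≡ 70 (mod 181)
45^8 = (45^4)^2 ≡ 70^2 = 4900 ≡ 13 (mod 181)
45^13 = 45^8 · 45^4 · 45^1 ≡ 13 · 70 · 45 ≡ 44 (mod 181).

44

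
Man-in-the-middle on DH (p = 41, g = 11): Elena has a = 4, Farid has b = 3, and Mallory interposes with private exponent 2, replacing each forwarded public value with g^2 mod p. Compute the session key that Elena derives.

Elena receives Mallory's public value M = 11^2 mod 41 instead of the honest one.
11^1 ≡ 11 (mod 41)
11^2 = (11^1)^2 ≡ 11^2 = 121 ≡ 39 (mod 41)
So M = 39. Elena computes K = M^4 mod 41.
39^1 ≡ 39 (mod 41)
39^2 = (39^1)^2 ≡ 39^2 = 1521 ≡ 4 (mod 41)
39^4 = (39^2)^2 ≡ 4^2 = 16 ≡ 16 (mod 41)

16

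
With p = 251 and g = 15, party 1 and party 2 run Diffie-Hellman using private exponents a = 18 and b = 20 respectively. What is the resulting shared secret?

204

Party 1 sends A = g^a mod p = 15^18 mod 251.
15^1 ≡ 15 (mod 251)
15^2 = (15^1)^2 ≡ 15^2 = 225 ≡ 225 (mod 251)
15^4 = (15^2)^2 ≡ 225^2 = 50625 ≡ 174 (mod 251)
15^8 = (15^4)^2 ≡ 174^2 = 30276 ≡ 156 (mod 251)
15^16 = (15^8)^2 ≡ 156^2 = 24336 ≡ 240 (mod 251)
15^18 = 15^16 · 15^2 ≡ 240 · 225 ≡ 35 (mod 251).
So A = 35. Party 2 then computes K = A^b mod p = 35^20 mod 251.
35^1 ≡ 35 (mod 251)
35^2 = (35^1)^2 ≡ 35^2 = 1225 ≡ 221 (mod 251)
35^4 = (35^2)^2 ≡ 221^2 = 48841 ≡ 147 (mod 251)
35^8 = (35^4)^2 ≡ 147^2 = 21609 ≡ 23 (mod 251)
35^16 = (35^8)^2 ≡ 23^2 = 529 ≡ 27 (mod 251)
35^20 = 35^16 · 35^4 ≡ 27 · 147 ≡ 204 (mod 251).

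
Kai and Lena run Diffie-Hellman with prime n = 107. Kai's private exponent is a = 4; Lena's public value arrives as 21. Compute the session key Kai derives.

62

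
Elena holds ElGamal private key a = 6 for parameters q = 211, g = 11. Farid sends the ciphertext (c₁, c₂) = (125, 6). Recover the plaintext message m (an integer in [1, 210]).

78

Shared mask s = c₁^a mod q = 125^6 mod 211.
125^1 ≡ 125 (mod 211)
125^2 = (125^1)^2 ≡ 125^2 = 15625 ≡ 11 (mod 211)
125^4 = (125^2)^2 ≡ 11^2 = 121 ≡ 121 (mod 211)
125^6 = 125^4 · 125^2 ≡ 121 · 11 ≡ 65 (mod 211).
So s = 65; s⁻¹ ≡ 13 (mod 211).
m = c₂ · s⁻¹ mod 211 = 6 · 13 mod 211 = 78.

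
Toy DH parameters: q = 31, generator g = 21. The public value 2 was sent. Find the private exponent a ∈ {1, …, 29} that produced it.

Try successive powers of 21 modulo 31:
21^1 ≡ 21
21^2 ≡ 7
21^3 ≡ 23
21^4 ≡ 18
21^5 ≡ 6
21^6 ≡ 2
Found: a = 6.

6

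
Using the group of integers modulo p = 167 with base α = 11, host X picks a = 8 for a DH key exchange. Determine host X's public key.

Public value = 11^8 mod 167.
11^1 ≡ 11 (mod 167)
11^2 = (11^1)^2 ≡ 11^2 = 121 ≡ 121 (mod 167)
11^4 = (11^2)^2 ≡ 121^2 = 14641 ≡ 112 (mod 167)
11^8 = (11^4)^2 ≡ 112^2 = 12544 ≡ 19 (mod 167)

19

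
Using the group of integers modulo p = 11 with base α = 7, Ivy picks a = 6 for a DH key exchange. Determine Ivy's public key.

Public value = 7^6 mod 11.
7^1 ≡ 7 (mod 11)
7^2 = (7^1)^2 ≡ 7^2 = 49 ≡ 5 (mod 11)
7^4 = (7^2)^2 ≡ 5^2 = 25 ≡ 3 (mod 11)
7^6 = 7^4 · 7^2 ≡ 3 · 5 ≡ 4 (mod 11).

4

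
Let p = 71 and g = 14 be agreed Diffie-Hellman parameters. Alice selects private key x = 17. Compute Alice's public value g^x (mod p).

17

Public value = 14^17 (mod 71).
14^1 ≡ 14 (mod 71)
14^2 = (14^1)^2 ≡ 14^2 = 196 ≡ 54 (mod 71)
14^4 = (14^2)^2 ≡ 54^2 = 2916 ≡ 5 (mod 71)
14^8 = (14^4)^2 ≡ 5^2 = 25 ≡ 25 (mod 71)
14^16 = (14^8)^2 ≡ 25^2 = 625 ≡ 57 (mod 71)
14^17 = 14^16 · 14^1 ≡ 57 · 14 ≡ 17 (mod 71).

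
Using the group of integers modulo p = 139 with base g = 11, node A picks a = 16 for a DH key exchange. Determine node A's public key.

127

Public value = 11^16 mod 139.
11^1 ≡ 11 (mod 139)
11^2 = (11^1)^2 ≡ 11^2 = 121 ≡ 121 (mod 139)
11^4 = (11^2)^2 ≡ 121^2 = 14641 ≡ 46 (mod 139)
11^8 = (11^4)^2 ≡ 46^2 = 2116 ≡ 31 (mod 139)
11^16 = (11^8)^2 ≡ 31^2 = 961 ≡ 127 (mod 139)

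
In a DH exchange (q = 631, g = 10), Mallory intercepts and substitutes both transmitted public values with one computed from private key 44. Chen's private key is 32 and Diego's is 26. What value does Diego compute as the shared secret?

Diego receives Mallory's public value M = 10^44 mod 631 instead of the honest one.
10^1 ≡ 10 (mod 631)
10^2 = (10^1)^2 ≡ 10^2 = 100 ≡ 100 (mod 631)
10^4 = (10^2)^2 ≡ 100^2 = 10000 ≡ 535 (mod 631)
10^8 = (10^4)^2 ≡ 535^2 = 286225 ≡ 382 (mod 631)
10^16 = (10^8)^2 ≡ 382^2 = 145924 ≡ 163 (mod 631)
10^32 = (10^16)^2 ≡ 163^2 = 26569 ≡ 67 (mod 631)
10^44 = 10^32 · 10^8 · 10^4 ≡ 67 · 382 · 535 ≡ 90 (mod 631).
So M = 90. Diego computes K = M^26 mod 631.
90^1 ≡ 90 (mod 631)
90^2 = (90^1)^2 ≡ 90^2 = 8100 ≡ 528 (mod 631)
90^4 = (90^2)^2 ≡ 528^2 = 278784 ≡ 513 (mod 631)
90^8 = (90^4)^2 ≡ 513^2 = 263169 ≡ 42 (mod 631)
90^16 = (90^8)^2 ≡ 42^2 = 1764 ≡ 502 (mod 631)
90^26 = 90^16 · 90^8 · 90^2 ≡ 502 · 42 · 528 ≡ 250 (mod 631).

250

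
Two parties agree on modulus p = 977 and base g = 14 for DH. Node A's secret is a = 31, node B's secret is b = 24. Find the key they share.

175

Node A sends A = g^a mod p = 14^31 mod 977.
14^1 ≡ 14 (mod 977)
14^2 = (14^1)^2 ≡ 14^2 = 196 ≡ 196 (mod 977)
14^4 = (14^2)^2 ≡ 196^2 = 38416 ≡ 313 (mod 977)
14^8 = (14^4)^2 ≡ 313^2 = 97969 ≡ 269 (mod 977)
14^16 = (14^8)^2 ≡ 269^2 = 72361 ≡ 63 (mod 977)
14^31 = 14^16 · 14^8 · 14^4 · 14^2 · 14^1 ≡ 63 · 269 · 313 · 196 · 14 ≡ 772 (mod 977).
So A = 772. Node B then computes K = A^b mod p = 772^24 mod 977.
772^1 ≡ 772 (mod 977)
772^2 = (772^1)^2 ≡ 772^2 = 595984 ≡ 14 (mod 977)
772^4 = (772^2)^2 ≡ 14^2 = 196 ≡ 196 (mod 977)
772^8 = (772^4)^2 ≡ 196^2 = 38416 ≡ 313 (mod 977)
772^16 = (772^8)^2 ≡ 313^2 = 97969 ≡ 269 (mod 977)
772^24 = 772^16 · 772^8 ≡ 269 · 313 ≡ 175 (mod 977).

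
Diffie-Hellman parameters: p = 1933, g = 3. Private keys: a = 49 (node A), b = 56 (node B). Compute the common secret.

Node A sends A = g^a mod p = 3^49 mod 1933.
3^1 ≡ 3 (mod 1933)
3^2 = (3^1)^2 ≡ 3^2 = 9 ≡ 9 (mod 1933)
3^4 = (3^2)^2 ≡ 9^2 = 81 ≡ 81 (mod 1933)
3^8 = (3^4)^2 ≡ 81^2 = 6561 ≡ 762 (mod 1933)
3^16 = (3^8)^2 ≡ 762^2 = 580644 ≡ 744 (mod 1933)
3^32 = (3^16)^2 ≡ 744^2 = 553536 ≡ 698 (mod 1933)
3^49 = 3^32 · 3^16 · 3^1 ≡ 698 · 744 · 3 ≡ 1871 (mod 1933).
So A = 1871. Node B then computes K = A^b mod p = 1871^56 mod 1933.
1871^1 ≡ 1871 (mod 1933)
1871^2 = (1871^1)^2 ≡ 1871^2 = 3500641 ≡ 1911 (mod 1933)
1871^4 = (1871^2)^2 ≡ 1911^2 = 3651921 ≡ 484 (mod 1933)
1871^8 = (1871^4)^2 ≡ 484^2 = 234256 ≡ 363 (mod 1933)
1871^16 = (1871^8)^2 ≡ 363^2 = 131769 ≡ 325 (mod 1933)
1871^32 = (1871^16)^2 ≡ 325^2 = 105625 ≡ 1243 (mod 1933)
1871^56 = 1871^32 · 1871^16 · 1871^8 ≡ 1243 · 325 · 363 ≡ 1679 (mod 1933).

1679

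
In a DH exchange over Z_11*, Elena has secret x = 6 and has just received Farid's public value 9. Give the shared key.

Shared key K = 9^6 mod 11.
9^1 ≡ 9 (mod 11)
9^2 = (9^1)^2 ≡ 9^2 = 81 ≡ 4 (mod 11)
9^4 = (9^2)^2 ≡ 4^2 = 16 ≡ 5 (mod 11)
9^6 = 9^4 · 9^2 ≡ 5 · 4 ≡ 9 (mod 11).

9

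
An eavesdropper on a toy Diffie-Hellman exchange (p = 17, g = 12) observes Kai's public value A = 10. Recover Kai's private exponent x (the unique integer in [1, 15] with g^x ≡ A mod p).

15

Try successive powers of 12 modulo 17:
12^1 ≡ 12
12^2 ≡ 8
12^3 ≡ 11
12^4 ≡ 13
12^5 ≡ 3
12^6 ≡ 2
12^7 ≡ 7
12^8 ≡ 16
12^9 ≡ 5
12^10 ≡ 9
12^11 ≡ 6
12^12 ≡ 4
12^13 ≡ 14
12^14 ≡ 15
12^15 ≡ 10
Found: x = 15.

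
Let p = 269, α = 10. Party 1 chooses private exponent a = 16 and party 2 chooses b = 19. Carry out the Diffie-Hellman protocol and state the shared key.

14

Party 2 sends B = α^b mod p = 10^19 mod 269.
10^1 ≡ 10 (mod 269)
10^2 = (10^1)^2 ≡ 10^2 = 100 ≡ 100 (mod 269)
10^4 = (10^2)^2 ≡ 100^2 = 10000 ≡ 47 (mod 269)
10^8 = (10^4)^2 ≡ 47^2 = 2209 ≡ 57 (mod 269)
10^16 = (10^8)^2 ≡ 57^2 = 3249 ≡ 21 (mod 269)
10^19 = 10^16 · 10^2 · 10^1 ≡ 21 · 100 · 10 ≡ 18 (mod 269).
So B = 18. Party 1 then computes K = B^a mod p = 18^16 mod 269.
18^1 ≡ 18 (mod 269)
18^2 = (18^1)^2 ≡ 18^2 = 324 ≡ 55 (mod 269)
18^4 = (18^2)^2 ≡ 55^2 = 3025 ≡ 66 (mod 269)
18^8 = (18^4)^2 ≡ 66^2 = 4356 ≡ 52 (mod 269)
18^16 = (18^8)^2 ≡ 52^2 = 2704 ≡ 14 (mod 269)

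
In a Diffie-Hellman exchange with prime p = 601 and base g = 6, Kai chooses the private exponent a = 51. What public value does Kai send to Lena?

451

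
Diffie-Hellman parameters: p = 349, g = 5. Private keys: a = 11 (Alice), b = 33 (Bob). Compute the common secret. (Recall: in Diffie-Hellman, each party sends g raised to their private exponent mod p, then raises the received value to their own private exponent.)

Bob sends B = g^b mod p = 5^33 mod 349.
5^1 ≡ 5 (mod 349)
5^2 = (5^1)^2 ≡ 5^2 = 25 ≡ 25 (mod 349)
5^4 = (5^2)^2 ≡ 25^2 = 625 ≡ 276 (mod 349)
5^8 = (5^4)^2 ≡ 276^2 = 76176 ≡ 94 (mod 349)
5^16 = (5^8)^2 ≡ 94^2 = 8836 ≡ 111 (mod 349)
5^32 = (5^16)^2 ≡ 111^2 = 12321 ≡ 106 (mod 349)
5^33 = 5^32 · 5^1 ≡ 106 · 5 ≡ 181 (mod 349).
So B = 181. Alice then computes K = B^a mod p = 181^11 mod 349.
181^1 ≡ 181 (mod 349)
181^2 = (181^1)^2 ≡ 181^2 = 32761 ≡ 304 (mod 349)
181^4 = (181^2)^2 ≡ 304^2 = 92416 ≡ 280 (mod 349)
181^8 = (181^4)^2 ≡ 280^2 = 78400 ≡ 224 (mod 349)
181^11 = 181^8 · 181^2 · 181^1 ≡ 224 · 304 · 181 ≡ 92 (mod 349).

92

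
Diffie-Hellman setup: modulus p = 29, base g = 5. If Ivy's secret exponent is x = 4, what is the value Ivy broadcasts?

Public value = 5^{4} \pmod{29}.
5^1 ≡ 5 (mod 29)
5^2 = (5^1)^2 ≡ 5^2 = 25 ≡ 25 (mod 29)
5^4 = (5^2)^2 ≡ 25^2 = 625 ≡ 16 (mod 29)

16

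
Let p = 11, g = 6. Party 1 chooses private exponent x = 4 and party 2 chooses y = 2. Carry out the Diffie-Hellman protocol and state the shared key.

Party 2 sends B = g^y mod p = 6^2 mod 11.
6^1 ≡ 6 (mod 11)
6^2 = (6^1)^2 ≡ 6^2 = 36 ≡ 3 (mod 11)
So B = 3. Party 1 then computes K = B^x mod p = 3^4 mod 11.
3^1 ≡ 3 (mod 11)
3^2 = (3^1)^2 ≡ 3^2 = 9 ≡ 9 (mod 11)
3^4 = (3^2)^2 ≡ 9^2 = 81 ≡ 4 (mod 11)

4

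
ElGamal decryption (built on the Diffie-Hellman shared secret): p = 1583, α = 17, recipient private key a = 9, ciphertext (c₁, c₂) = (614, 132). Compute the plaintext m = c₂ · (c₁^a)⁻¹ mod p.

1070

Shared mask s = c₁^a mod p = 614^9 mod 1583.
614^1 ≡ 614 (mod 1583)
614^2 = (614^1)^2 ≡ 614^2 = 376996 ≡ 242 (mod 1583)
614^4 = (614^2)^2 ≡ 242^2 = 58564 ≡ 1576 (mod 1583)
614^8 = (614^4)^2 ≡ 1576^2 = 2483776 ≡ 49 (mod 1583)
614^9 = 614^8 · 614^1 ≡ 49 · 614 ≡ 9 (mod 1583).
So s = 9; s⁻¹ ≡ 176 (mod 1583).
m = c₂ · s⁻¹ mod 1583 = 132 · 176 mod 1583 = 1070.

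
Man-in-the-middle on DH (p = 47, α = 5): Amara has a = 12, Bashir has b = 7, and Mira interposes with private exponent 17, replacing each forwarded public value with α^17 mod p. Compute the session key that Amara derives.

3

Amara receives Mira's public value M = 5^17 mod 47 instead of the honest one.
5^1 ≡ 5 (mod 47)
5^2 = (5^1)^2 ≡ 5^2 = 25 ≡ 25 (mod 47)
5^4 = (5^2)^2 ≡ 25^2 = 625 ≡ 14 (mod 47)
5^8 = (5^4)^2 ≡ 14^2 = 196 ≡ 8 (mod 47)
5^16 = (5^8)^2 ≡ 8^2 = 64 ≡ 17 (mod 47)
5^17 = 5^16 · 5^1 ≡ 17 · 5 ≡ 38 (mod 47).
So M = 38. Amara computes K = M^12 mod 47.
38^1 ≡ 38 (mod 47)
38^2 = (38^1)^2 ≡ 38^2 = 1444 ≡ 34 (mod 47)
38^4 = (38^2)^2 ≡ 34^2 = 1156 ≡ 28 (mod 47)
38^8 = (38^4)^2 ≡ 28^2 = 784 ≡ 32 (mod 47)
38^12 = 38^8 · 38^4 ≡ 32 · 28 ≡ 3 (mod 47).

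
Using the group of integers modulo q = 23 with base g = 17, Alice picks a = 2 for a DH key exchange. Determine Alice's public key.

Public value = 17^{2} \pmod{23}.
17^1 ≡ 17 (mod 23)
17^2 = (17^1)^2 ≡ 17^2 = 289 ≡ 13 (mod 23)

13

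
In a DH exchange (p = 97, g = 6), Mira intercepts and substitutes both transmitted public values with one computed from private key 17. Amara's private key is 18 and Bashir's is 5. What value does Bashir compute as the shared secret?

Bashir receives Mira's public value M = 6^17 mod 97 instead of the honest one.
6^1 ≡ 6 (mod 97)
6^2 = (6^1)^2 ≡ 6^2 = 36 ≡ 36 (mod 97)
6^4 = (6^2)^2 ≡ 36^2 = 1296 ≡ 35 (mod 97)
6^8 = (6^4)^2 ≡ 35^2 = 1225 ≡ 61 (mod 97)
6^16 = (6^8)^2 ≡ 61^2 = 3721 ≡ 35 (mod 97)
6^17 = 6^16 · 6^1 ≡ 35 · 6 ≡ 16 (mod 97).
So M = 16. Bashir computes K = M^5 mod 97.
16^1 ≡ 16 (mod 97)
16^2 = (16^1)^2 ≡ 16^2 = 256 ≡ 62 (mod 97)
16^4 = (16^2)^2 ≡ 62^2 = 3844 ≡ 61 (mod 97)
16^5 = 16^4 · 16^1 ≡ 61 · 16 ≡ 6 (mod 97).

6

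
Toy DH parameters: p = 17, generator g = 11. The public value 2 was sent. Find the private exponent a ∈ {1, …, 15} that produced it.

2

Try successive powers of 11 modulo 17:
11^1 ≡ 11
11^2 ≡ 2
Found: a = 2.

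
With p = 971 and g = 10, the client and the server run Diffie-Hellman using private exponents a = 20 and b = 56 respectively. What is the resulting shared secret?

415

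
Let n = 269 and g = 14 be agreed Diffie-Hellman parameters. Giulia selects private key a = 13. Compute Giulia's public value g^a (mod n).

Public value = 14^13 (mod 269).
14^1 ≡ 14 (mod 269)
14^2 = (14^1)^2 ≡ 14^2 = 196 ≡ 196 (mod 269)
14^4 = (14^2)^2 ≡ 196^2 = 38416 ≡ 218 (mod 269)
14^8 = (14^4)^2 ≡ 218^2 = 47524 ≡ 180 (mod 269)
14^13 = 14^8 · 14^4 · 14^1 ≡ 180 · 218 · 14 ≡ 62 (mod 269).

62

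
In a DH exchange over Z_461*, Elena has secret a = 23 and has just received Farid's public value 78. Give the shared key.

60

Shared key K = 78^23 mod 461.
78^1 ≡ 78 (mod 461)
78^2 = (78^1)^2 ≡ 78^2 = 6084 ≡ 91 (mod 461)
78^4 = (78^2)^2 ≡ 91^2 = 8281 ≡ 444 (mod 461)
78^8 = (78^4)^2 ≡ 444^2 = 197136 ≡ 289 (mod 461)
78^16 = (78^8)^2 ≡ 289^2 = 83521 ≡ 80 (mod 461)
78^23 = 78^16 · 78^4 · 78^2 · 78^1 ≡ 80 · 444 · 91 · 78 ≡ 60 (mod 461).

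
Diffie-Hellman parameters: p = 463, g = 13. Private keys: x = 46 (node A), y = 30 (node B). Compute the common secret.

Node B sends B = g^y mod p = 13^30 mod 463.
13^1 ≡ 13 (mod 463)
13^2 = (13^1)^2 ≡ 13^2 = 169 ≡ 169 (mod 463)
13^4 = (13^2)^2 ≡ 169^2 = 28561 ≡ 318 (mod 463)
13^8 = (13^4)^2 ≡ 318^2 = 101124 ≡ 190 (mod 463)
13^16 = (13^8)^2 ≡ 190^2 = 36100 ≡ 449 (mod 463)
13^30 = 13^16 · 13^8 · 13^4 · 13^2 ≡ 449 · 190 · 318 · 169 ≡ 308 (mod 463).
So B = 308. Node A then computes K = B^x mod p = 308^46 mod 463.
308^1 ≡ 308 (mod 463)
308^2 = (308^1)^2 ≡ 308^2 = 94864 ≡ 412 (mod 463)
308^4 = (308^2)^2 ≡ 412^2 = 169744 ≡ 286 (mod 463)
308^8 = (308^4)^2 ≡ 286^2 = 81796 ≡ 308 (mod 463)
308^16 = (308^8)^2 ≡ 308^2 = 94864 ≡ 412 (mod 463)
308^32 = (308^16)^2 ≡ 412^2 = 169744 ≡ 286 (mod 463)
308^46 = 308^32 · 308^8 · 308^4 · 308^2 ≡ 286 · 308 · 286 · 412 ≡ 286 (mod 463).

286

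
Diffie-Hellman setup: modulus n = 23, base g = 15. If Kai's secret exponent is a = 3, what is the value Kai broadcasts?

Public value = 15^3 (mod 23).
15^1 ≡ 15 (mod 23)
15^2 = (15^1)^2 ≡ 15^2 = 225 ≡ 18 (mod 23)
15^3 = 15^2 · 15^1 ≡ 18 · 15 ≡ 17 (mod 23).

17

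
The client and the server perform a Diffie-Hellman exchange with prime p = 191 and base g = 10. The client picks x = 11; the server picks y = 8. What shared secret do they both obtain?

The client sends A = g^x mod p = 10^11 mod 191.
10^1 ≡ 10 (mod 191)
10^2 = (10^1)^2 ≡ 10^2 = 100 ≡ 100 (mod 191)
10^4 = (10^2)^2 ≡ 100^2 = 10000 ≡ 68 (mod 191)
10^8 = (10^4)^2 ≡ 68^2 = 4624 ≡ 40 (mod 191)
10^11 = 10^8 · 10^2 · 10^1 ≡ 40 · 100 · 10 ≡ 81 (mod 191).
So A = 81. The server then computes K = A^y mod p = 81^8 mod 191.
81^1 ≡ 81 (mod 191)
81^2 = (81^1)^2 ≡ 81^2 = 6561 ≡ 67 (mod 191)
81^4 = (81^2)^2 ≡ 67^2 = 4489 ≡ 96 (mod 191)
81^8 = (81^4)^2 ≡ 96^2 = 9216 ≡ 48 (mod 191)

48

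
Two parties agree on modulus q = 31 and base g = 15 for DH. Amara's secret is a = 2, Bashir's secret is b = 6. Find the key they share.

8

Amara sends A = g^a mod q = 15^2 mod 31.
15^1 ≡ 15 (mod 31)
15^2 = (15^1)^2 ≡ 15^2 = 225 ≡ 8 (mod 31)
So A = 8. Bashir then computes K = A^b mod q = 8^6 mod 31.
8^1 ≡ 8 (mod 31)
8^2 = (8^1)^2 ≡ 8^2 = 64 ≡ 2 (mod 31)
8^4 = (8^2)^2 ≡ 2^2 = 4 ≡ 4 (mod 31)
8^6 = 8^4 · 8^2 ≡ 4 · 2 ≡ 8 (mod 31).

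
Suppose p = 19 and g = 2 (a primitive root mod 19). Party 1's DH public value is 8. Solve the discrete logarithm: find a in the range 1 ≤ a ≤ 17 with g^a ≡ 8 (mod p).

3

Try successive powers of 2 modulo 19:
2^1 ≡ 2
2^2 ≡ 4
2^3 ≡ 8
Found: a = 3.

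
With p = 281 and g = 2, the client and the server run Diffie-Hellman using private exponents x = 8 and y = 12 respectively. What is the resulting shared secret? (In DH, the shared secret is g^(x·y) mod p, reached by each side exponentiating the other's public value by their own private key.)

163

The client sends A = g^x mod p = 2^8 mod 281.
2^1 ≡ 2 (mod 281)
2^2 = (2^1)^2 ≡ 2^2 = 4 ≡ 4 (mod 281)
2^4 = (2^2)^2 ≡ 4^2 = 16 ≡ 16 (mod 281)
2^8 = (2^4)^2 ≡ 16^2 = 256 ≡ 256 (mod 281)
So A = 256. The server then computes K = A^y mod p = 256^12 mod 281.
256^1 ≡ 256 (mod 281)
256^2 = (256^1)^2 ≡ 256^2 = 65536 ≡ 63 (mod 281)
256^4 = (256^2)^2 ≡ 63^2 = 3969 ≡ 35 (mod 281)
256^8 = (256^4)^2 ≡ 35^2 = 1225 ≡ 101 (mod 281)
256^12 = 256^8 · 256^4 ≡ 101 · 35 ≡ 163 (mod 281).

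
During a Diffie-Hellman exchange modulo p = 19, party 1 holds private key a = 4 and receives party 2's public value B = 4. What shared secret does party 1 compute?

9

Shared key K = 4^4 mod 19.
4^1 ≡ 4 (mod 19)
4^2 = (4^1)^2 ≡ 4^2 = 16 ≡ 16 (mod 19)
4^4 = (4^2)^2 ≡ 16^2 = 256 ≡ 9 (mod 19)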